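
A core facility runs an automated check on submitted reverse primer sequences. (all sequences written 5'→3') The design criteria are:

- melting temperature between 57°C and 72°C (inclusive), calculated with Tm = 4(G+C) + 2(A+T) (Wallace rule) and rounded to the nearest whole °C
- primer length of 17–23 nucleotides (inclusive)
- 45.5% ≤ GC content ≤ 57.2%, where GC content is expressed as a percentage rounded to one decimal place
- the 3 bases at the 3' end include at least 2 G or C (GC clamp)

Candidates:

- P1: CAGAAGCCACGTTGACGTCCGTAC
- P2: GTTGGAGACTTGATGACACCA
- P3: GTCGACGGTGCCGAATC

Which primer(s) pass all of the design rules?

P1 (24 nt, A=6 T=4 G=6 C=8): Tm = 2·10 + 4·14 = 76°C, outside 57–72°C ✗; length 24, outside 17–23 ✗; GC 14/24 = 58.3%, outside 45.5–57.2% ✗; 3' end TAC has 1 G/C, need ≥2 ✗ — fails.
P2 (21 nt, A=6 T=5 G=6 C=4): Tm = 2·11 + 4·10 = 62°C ✓; length 21 ✓; GC 10/21 = 47.6% ✓; 3' end CCA has 2 G/C ✓ — passes.
P3 (17 nt, A=3 T=3 G=6 C=5): Tm = 2·6 + 4·11 = 56°C, outside 57–72°C ✗; length 17 ✓; GC 11/17 = 64.7%, outside 45.5–57.2% ✗; 3' end ATC has 1 G/C, need ≥2 ✗ — fails.

P2 only.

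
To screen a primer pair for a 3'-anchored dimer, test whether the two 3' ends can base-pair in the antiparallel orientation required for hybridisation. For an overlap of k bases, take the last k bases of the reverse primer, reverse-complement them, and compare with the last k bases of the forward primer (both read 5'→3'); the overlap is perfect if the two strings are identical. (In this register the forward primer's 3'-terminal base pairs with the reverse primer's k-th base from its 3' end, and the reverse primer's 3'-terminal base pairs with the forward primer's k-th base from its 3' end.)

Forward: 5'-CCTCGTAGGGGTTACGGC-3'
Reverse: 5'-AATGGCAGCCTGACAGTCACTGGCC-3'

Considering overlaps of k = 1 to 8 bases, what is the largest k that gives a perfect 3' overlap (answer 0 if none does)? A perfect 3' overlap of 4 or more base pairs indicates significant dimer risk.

Last 8 bases (5'→3') — forward …GTTACGGC, reverse …CACTGGCC.
Reverse complement of the reverse primer's last 8 bases: GGCCAGTG; its first k bases are the reverse complement of the reverse primer's last k bases, so a perfect k-base overlap needs the forward primer's last k bases to equal them.
Comparing (forward last k vs required): k=1: C vs G ✗; k=2: GC vs GG ✗; k=3: GGC vs GGC ✓; k=4: CGGC vs GGCC ✗; k=5: ACGGC vs GGCCA ✗; k=6: TACGGC vs GGCCAG ✗; k=7: TTACGGC vs GGCCAGT ✗; k=8: GTTACGGC vs GGCCAGTG ✗.
Only k = 3 is perfect, so the longest perfect 3' overlap is 3.

Longest perfect overlap: 3 complementary base pairs; below the dimer-risk threshold (threshold 4).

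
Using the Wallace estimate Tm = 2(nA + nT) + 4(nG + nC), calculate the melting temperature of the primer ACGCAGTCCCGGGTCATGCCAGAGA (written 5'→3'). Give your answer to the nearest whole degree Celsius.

Base counts: A=6, T=3, G=8, C=8 (length 25).
Tm = 2·(6+3) + 4·(8+8) = 2·9 + 4·16 = 18 + 64 = 82°C.

82°C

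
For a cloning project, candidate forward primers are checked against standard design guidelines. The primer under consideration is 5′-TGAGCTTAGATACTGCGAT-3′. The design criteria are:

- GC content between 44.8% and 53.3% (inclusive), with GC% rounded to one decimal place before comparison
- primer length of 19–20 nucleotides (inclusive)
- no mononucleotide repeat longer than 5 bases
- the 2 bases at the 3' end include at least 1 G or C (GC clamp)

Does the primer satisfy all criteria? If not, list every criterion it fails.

Base counts: A=5, T=6, G=5, C=3 (length 19).
GC content: GC 8/19 = 42.1%, outside 44.8–53.3% ✗
length: length 19 ✓
homopolymer run: longest run = 2 ✓
GC clamp: 3' end AT has 0 G/C, need ≥1 ✗

Fails: GC content, GC clamp.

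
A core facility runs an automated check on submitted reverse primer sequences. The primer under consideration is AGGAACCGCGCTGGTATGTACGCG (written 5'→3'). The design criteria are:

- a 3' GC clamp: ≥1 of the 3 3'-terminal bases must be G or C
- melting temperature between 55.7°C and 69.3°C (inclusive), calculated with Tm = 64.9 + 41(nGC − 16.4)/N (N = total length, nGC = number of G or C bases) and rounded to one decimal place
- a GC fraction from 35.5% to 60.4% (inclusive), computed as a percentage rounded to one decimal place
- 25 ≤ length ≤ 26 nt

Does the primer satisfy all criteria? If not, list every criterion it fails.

Base counts: A=5, T=4, G=9, C=6 (length 24).
GC clamp: 3' end GCG has 3 G/C ✓
Tm: Tm = 64.9 + 41·(15 − 16.4)/24 = 62.5°C ✓
GC content: GC 15/24 = 62.5%, outside 35.5–60.4% ✗
length: length 24, outside 25–26 ✗

Fails: GC content, length.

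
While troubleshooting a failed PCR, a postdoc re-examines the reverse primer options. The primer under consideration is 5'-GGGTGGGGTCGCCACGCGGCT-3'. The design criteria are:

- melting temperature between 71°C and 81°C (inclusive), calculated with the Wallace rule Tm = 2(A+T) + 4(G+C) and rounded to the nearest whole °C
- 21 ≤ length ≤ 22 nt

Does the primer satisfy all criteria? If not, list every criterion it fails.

Base counts: A=1, T=3, G=11, C=6 (length 21).
Tm: Tm = 2·4 + 4·17 = 76°C ✓
length: length 21 ✓

Meets all criteria.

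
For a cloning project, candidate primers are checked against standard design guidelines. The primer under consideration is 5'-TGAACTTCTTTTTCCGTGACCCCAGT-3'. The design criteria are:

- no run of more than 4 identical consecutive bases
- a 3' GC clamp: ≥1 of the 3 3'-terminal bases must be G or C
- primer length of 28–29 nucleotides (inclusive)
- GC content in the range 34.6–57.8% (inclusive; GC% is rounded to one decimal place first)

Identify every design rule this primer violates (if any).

Base counts: A=4, T=10, G=4, C=8 (length 26).
homopolymer run: longest run = 5, exceeds 4 ✗
GC clamp: 3' end AGT has 1 G/C ✓
length: length 26, outside 28–29 ✗
GC content: GC 12/26 = 46.2% ✓

Fails: homopolymer run, length.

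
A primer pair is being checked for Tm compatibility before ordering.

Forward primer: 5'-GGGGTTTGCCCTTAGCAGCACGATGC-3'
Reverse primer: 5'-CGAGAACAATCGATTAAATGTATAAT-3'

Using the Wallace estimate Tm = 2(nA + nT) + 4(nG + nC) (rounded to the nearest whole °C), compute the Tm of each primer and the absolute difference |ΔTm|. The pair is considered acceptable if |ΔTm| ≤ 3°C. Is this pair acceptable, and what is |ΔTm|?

Forward: A=4 T=6 G=9 C=7 → Tm = 2·10 + 4·16 = 84°C.
Reverse: A=12 T=7 G=4 C=3 → Tm = 2·19 + 4·7 = 66°C.
|ΔTm| = |84 − 66| = 18°C, > 3°C.

|ΔTm| = 18°C; the pair is not acceptable.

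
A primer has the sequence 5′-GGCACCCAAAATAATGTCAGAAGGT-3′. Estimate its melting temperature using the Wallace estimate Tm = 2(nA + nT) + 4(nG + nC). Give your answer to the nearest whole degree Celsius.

Base counts: A=10, T=4, G=6, C=5 (length 25).
Tm = 2·(10+4) + 4·(6+5) = 2·14 + 4·11 = 28 + 44 = 72°C.

72°C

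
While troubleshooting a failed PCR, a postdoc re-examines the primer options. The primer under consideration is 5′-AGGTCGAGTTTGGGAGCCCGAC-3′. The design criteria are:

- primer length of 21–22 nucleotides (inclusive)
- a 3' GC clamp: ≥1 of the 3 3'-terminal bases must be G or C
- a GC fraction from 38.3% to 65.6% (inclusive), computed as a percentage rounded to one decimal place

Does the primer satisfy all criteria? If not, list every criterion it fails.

Meets all criteria.

Base counts: A=4, T=4, G=9, C=5 (length 22).
length: length 22 ✓
GC clamp: 3' end GAC has 2 G/C ✓
GC content: GC 14/22 = 63.6% ✓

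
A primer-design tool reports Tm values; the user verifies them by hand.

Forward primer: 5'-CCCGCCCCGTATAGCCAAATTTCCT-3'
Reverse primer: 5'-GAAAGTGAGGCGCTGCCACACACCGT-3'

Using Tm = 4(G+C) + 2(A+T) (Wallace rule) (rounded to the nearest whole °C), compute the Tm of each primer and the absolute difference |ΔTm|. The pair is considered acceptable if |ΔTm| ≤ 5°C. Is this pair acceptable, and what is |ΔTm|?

Forward: A=5 T=6 G=3 C=11 → Tm = 2·11 + 4·14 = 78°C.
Reverse: A=7 T=3 G=8 C=8 → Tm = 2·10 + 4·16 = 84°C.
|ΔTm| = |78 − 84| = 6°C, > 5°C.

|ΔTm| = 6°C; the pair is not acceptable.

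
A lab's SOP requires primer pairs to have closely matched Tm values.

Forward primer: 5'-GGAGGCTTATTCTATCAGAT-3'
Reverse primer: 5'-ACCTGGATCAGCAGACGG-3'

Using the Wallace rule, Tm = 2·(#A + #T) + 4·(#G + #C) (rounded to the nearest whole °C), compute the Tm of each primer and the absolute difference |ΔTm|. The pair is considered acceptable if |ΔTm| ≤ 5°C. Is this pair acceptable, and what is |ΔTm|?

|ΔTm| = 2°C; the pair is acceptable.

Forward: A=5 T=7 G=5 C=3 → Tm = 2·12 + 4·8 = 56°C.
Reverse: A=5 T=2 G=6 C=5 → Tm = 2·7 + 4·11 = 58°C.
|ΔTm| = |56 − 58| = 2°C, ≤ 5°C.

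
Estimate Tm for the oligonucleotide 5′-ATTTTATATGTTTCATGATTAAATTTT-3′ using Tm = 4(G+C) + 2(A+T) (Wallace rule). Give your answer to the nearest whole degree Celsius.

Base counts: A=8, T=16, G=2, C=1 (length 27).
Tm = 2·(8+16) + 4·(2+1) = 2·24 + 4·3 = 48 + 12 = 60°C.

60°C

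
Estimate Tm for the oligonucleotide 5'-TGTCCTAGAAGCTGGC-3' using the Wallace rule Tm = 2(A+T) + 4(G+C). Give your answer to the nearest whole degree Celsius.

50°C

Base counts: A=3, T=4, G=5, C=4 (length 16).
Tm = 2·(3+4) + 4·(5+4) = 2·7 + 4·9 = 14 + 36 = 50°C.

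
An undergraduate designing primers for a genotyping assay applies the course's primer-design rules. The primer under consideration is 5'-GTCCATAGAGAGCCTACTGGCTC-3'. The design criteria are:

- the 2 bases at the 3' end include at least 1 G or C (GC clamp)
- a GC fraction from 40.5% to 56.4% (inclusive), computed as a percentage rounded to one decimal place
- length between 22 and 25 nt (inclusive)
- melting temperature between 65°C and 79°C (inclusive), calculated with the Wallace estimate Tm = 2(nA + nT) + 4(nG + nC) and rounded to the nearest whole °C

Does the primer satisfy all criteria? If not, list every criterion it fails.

Base counts: A=5, T=5, G=6, C=7 (length 23).
GC clamp: 3' end TC has 1 G/C ✓
GC content: GC 13/23 = 56.5%, outside 40.5–56.4% ✗
length: length 23 ✓
Tm: Tm = 2·10 + 4·13 = 72°C ✓

Fails: GC content.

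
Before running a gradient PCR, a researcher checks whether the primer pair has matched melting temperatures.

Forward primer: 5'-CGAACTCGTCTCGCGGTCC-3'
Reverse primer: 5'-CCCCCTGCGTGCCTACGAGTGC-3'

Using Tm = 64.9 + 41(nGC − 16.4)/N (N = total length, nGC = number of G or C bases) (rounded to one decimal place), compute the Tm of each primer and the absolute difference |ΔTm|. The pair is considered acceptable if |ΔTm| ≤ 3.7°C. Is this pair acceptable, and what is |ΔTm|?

|ΔTm| = 6.6°C; the pair is not acceptable.

Forward: G+C = 13, N = 19 → Tm = 64.9 + 41·(13 − 16.4)/19 = 57.6°C.
Reverse: G+C = 16, N = 22 → Tm = 64.9 + 41·(16 − 16.4)/22 = 64.2°C.
|ΔTm| = |57.6 − 64.2| = 6.6°C, > 3.7°C.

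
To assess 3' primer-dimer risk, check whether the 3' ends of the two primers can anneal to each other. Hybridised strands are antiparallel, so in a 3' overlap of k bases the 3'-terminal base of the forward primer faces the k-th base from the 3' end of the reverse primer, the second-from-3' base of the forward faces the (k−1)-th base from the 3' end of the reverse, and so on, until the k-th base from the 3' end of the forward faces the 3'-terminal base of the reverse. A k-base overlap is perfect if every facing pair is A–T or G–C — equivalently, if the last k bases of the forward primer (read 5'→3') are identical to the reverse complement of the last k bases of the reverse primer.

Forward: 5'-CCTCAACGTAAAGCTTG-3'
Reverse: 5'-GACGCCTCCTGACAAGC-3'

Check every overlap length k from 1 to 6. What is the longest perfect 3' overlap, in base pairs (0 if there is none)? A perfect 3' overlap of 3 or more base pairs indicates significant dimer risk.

Last 6 bases (5'→3') — forward …AGCTTG, reverse …ACAAGC.
Reverse complement of the reverse primer's last 6 bases: GCTTGT; its first k bases are the reverse complement of the reverse primer's last k bases, so a perfect k-base overlap needs the forward primer's last k bases to equal them.
Comparing (forward last k vs required): k=1: G vs G ✓; k=2: TG vs GC ✗; k=3: TTG vs GCT ✗; k=4: CTTG vs GCTT ✗; k=5: GCTTG vs GCTTG ✓; k=6: AGCTTG vs GCTTGT ✗.
Perfect overlaps at k = 1, 5; the largest is 5.

Longest perfect overlap: 5 complementary base pairs; significant dimer risk (threshold 3).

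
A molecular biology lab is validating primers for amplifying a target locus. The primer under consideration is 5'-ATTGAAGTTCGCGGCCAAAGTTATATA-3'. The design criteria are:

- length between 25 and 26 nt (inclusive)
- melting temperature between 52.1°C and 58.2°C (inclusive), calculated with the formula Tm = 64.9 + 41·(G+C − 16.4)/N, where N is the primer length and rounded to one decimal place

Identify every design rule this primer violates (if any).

Fails: length.

Base counts: A=9, T=8, G=6, C=4 (length 27).
length: length 27, outside 25–26 ✗
Tm: Tm = 64.9 + 41·(10 − 16.4)/27 = 55.2°C ✓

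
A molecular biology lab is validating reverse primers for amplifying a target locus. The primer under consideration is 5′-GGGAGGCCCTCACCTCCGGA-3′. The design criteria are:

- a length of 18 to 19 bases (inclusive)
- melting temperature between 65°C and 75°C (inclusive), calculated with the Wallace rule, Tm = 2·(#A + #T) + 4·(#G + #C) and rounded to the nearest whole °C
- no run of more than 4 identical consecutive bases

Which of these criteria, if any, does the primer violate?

Base counts: A=3, T=2, G=7, C=8 (length 20).
length: length 20, outside 18–19 ✗
Tm: Tm = 2·5 + 4·15 = 70°C ✓
homopolymer run: longest run = 3 ✓

Fails: length.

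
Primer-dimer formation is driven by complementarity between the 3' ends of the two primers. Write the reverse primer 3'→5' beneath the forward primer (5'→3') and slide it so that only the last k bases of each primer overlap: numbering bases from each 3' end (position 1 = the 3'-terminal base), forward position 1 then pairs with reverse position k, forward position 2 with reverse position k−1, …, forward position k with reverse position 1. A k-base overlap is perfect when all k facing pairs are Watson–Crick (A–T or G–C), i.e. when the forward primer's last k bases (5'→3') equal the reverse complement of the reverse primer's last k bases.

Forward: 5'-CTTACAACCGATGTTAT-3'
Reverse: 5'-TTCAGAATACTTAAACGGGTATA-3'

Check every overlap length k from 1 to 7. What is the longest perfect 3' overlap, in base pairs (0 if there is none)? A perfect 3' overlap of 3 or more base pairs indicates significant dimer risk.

Longest perfect overlap: 3 complementary base pairs; significant dimer risk (threshold 3).

Last 7 bases (5'→3') — forward …ATGTTAT, reverse …GGGTATA.
Reverse complement of the reverse primer's last 7 bases: TATACCC; its first k bases are the reverse complement of the reverse primer's last k bases, so a perfect k-base overlap needs the forward primer's last k bases to equal them.
Comparing (forward last k vs required): k=1: T vs T ✓; k=2: AT vs TA ✗; k=3: TAT vs TAT ✓; k=4: TTAT vs TATA ✗; k=5: GTTAT vs TATAC ✗; k=6: TGTTAT vs TATACC ✗; k=7: ATGTTAT vs TATACCC ✗.
Perfect overlaps at k = 1, 3; the largest is 3.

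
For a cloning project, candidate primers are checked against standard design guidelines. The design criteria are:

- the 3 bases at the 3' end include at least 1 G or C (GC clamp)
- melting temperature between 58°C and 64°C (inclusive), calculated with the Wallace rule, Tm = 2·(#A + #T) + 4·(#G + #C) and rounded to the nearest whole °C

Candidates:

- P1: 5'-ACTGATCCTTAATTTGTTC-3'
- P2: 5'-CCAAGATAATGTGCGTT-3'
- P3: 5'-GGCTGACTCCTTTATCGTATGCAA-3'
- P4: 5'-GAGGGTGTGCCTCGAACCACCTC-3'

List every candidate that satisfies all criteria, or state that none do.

P1 (19 nt, A=4 T=9 G=2 C=4): 3' end TTC has 1 G/C ✓; Tm = 2·13 + 4·6 = 50°C, outside 58–64°C ✗ — fails.
P2 (17 nt, A=5 T=5 G=4 C=3): 3' end GTT has 1 G/C ✓; Tm = 2·10 + 4·7 = 48°C, outside 58–64°C ✗ — fails.
P3 (24 nt, A=5 T=8 G=5 C=6): 3' end CAA has 1 G/C ✓; Tm = 2·13 + 4·11 = 70°C, outside 58–64°C ✗ — fails.
P4 (23 nt, A=4 T=4 G=7 C=8): 3' end CTC has 2 G/C ✓; Tm = 2·8 + 4·15 = 76°C, outside 58–64°C ✗ — fails.

None of the candidates satisfy all criteria.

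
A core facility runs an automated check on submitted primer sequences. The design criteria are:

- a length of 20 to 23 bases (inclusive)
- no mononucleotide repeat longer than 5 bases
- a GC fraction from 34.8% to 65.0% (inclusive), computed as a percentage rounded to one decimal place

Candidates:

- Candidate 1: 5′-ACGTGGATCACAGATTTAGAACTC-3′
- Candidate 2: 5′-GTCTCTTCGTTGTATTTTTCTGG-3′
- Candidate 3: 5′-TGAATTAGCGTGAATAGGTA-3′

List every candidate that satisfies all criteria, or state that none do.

Candidate 1 (24 nt, A=8 T=6 G=5 C=5): length 24, outside 20–23 ✗; longest run = 3 ✓; GC 10/24 = 41.7% ✓ — fails.
Candidate 2 (23 nt, A=1 T=13 G=5 C=4): length 23 ✓; longest run = 5 ✓; GC 9/23 = 39.1% ✓ — passes.
Candidate 3 (20 nt, A=7 T=6 G=6 C=1): length 20 ✓; longest run = 2 ✓; GC 7/20 = 35.0% ✓ — passes.

Candidate 2 and Candidate 3.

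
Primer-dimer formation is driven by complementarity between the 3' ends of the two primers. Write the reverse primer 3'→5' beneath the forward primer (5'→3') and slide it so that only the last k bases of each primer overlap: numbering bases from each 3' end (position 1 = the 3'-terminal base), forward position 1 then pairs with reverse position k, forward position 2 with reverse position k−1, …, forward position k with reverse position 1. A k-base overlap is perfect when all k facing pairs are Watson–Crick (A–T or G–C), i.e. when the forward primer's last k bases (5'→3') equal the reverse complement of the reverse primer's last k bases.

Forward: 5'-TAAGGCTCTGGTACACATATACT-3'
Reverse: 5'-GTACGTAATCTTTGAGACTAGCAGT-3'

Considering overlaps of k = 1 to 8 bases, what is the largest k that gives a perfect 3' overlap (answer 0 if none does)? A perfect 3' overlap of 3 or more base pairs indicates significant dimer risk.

Longest perfect overlap: 3 complementary base pairs; significant dimer risk (threshold 3).

Last 8 bases (5'→3') — forward …CATATACT, reverse …CTAGCAGT.
Reverse complement of the reverse primer's last 8 bases: ACTGCTAG; its first k bases are the reverse complement of the reverse primer's last k bases, so a perfect k-base overlap needs the forward primer's last k bases to equal them.
Comparing (forward last k vs required): k=1: T vs A ✗; k=2: CT vs AC ✗; k=3: ACT vs ACT ✓; k=4: TACT vs ACTG ✗; k=5: ATACT vs ACTGC ✗; k=6: TATACT vs ACTGCT ✗; k=7: ATATACT vs ACTGCTA ✗; k=8: CATATACT vs ACTGCTAG ✗.
Only k = 3 is perfect, so the longest perfect 3' overlap is 3.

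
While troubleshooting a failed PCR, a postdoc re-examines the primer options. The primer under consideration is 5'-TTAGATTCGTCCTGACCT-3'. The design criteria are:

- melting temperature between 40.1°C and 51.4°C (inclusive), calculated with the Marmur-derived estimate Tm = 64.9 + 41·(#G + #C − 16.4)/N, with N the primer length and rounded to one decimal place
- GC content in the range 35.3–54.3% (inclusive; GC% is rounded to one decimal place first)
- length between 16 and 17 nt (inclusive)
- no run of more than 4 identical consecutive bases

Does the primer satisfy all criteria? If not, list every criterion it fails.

Base counts: A=3, T=7, G=3, C=5 (length 18).
Tm: Tm = 64.9 + 41·(8 − 16.4)/18 = 45.8°C ✓
GC content: GC 8/18 = 44.4% ✓
length: length 18, outside 16–17 ✗
homopolymer run: longest run = 2 ✓

Fails: length.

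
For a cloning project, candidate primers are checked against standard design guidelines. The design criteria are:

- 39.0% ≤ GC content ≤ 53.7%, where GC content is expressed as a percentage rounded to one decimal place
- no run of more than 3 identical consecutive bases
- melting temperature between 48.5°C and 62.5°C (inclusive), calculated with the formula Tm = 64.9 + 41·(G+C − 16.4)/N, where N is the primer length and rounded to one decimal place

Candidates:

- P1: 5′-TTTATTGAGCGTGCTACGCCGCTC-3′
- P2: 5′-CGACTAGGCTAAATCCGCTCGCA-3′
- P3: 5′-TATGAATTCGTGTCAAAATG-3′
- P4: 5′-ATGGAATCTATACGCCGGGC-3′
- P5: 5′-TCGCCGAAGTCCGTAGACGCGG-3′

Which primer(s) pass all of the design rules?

None of the candidates satisfy all criteria.

P1 (24 nt, A=3 T=8 G=6 C=7): GC 13/24 = 54.2%, outside 39.0–53.7% ✗; longest run = 3 ✓; Tm = 64.9 + 41·(13 − 16.4)/24 = 59.1°C ✓ — fails.
P2 (23 nt, A=6 T=4 G=5 C=8): GC 13/23 = 56.5%, outside 39.0–53.7% ✗; longest run = 3 ✓; Tm = 64.9 + 41·(13 − 16.4)/23 = 58.8°C ✓ — fails.
P3 (20 nt, A=7 T=7 G=4 C=2): GC 6/20 = 30.0%, outside 39.0–53.7% ✗; longest run = 4, exceeds 3 ✗; Tm = 64.9 + 41·(6 − 16.4)/20 = 43.6°C, outside 48.5–62.5°C ✗ — fails.
P4 (20 nt, A=5 T=4 G=6 C=5): GC 11/20 = 55.0%, outside 39.0–53.7% ✗; longest run = 3 ✓; Tm = 64.9 + 41·(11 − 16.4)/20 = 53.8°C ✓ — fails.
P5 (22 nt, A=4 T=3 G=8 C=7): GC 15/22 = 68.2%, outside 39.0–53.7% ✗; longest run = 2 ✓; Tm = 64.9 + 41·(15 − 16.4)/22 = 62.3°C ✓ — fails.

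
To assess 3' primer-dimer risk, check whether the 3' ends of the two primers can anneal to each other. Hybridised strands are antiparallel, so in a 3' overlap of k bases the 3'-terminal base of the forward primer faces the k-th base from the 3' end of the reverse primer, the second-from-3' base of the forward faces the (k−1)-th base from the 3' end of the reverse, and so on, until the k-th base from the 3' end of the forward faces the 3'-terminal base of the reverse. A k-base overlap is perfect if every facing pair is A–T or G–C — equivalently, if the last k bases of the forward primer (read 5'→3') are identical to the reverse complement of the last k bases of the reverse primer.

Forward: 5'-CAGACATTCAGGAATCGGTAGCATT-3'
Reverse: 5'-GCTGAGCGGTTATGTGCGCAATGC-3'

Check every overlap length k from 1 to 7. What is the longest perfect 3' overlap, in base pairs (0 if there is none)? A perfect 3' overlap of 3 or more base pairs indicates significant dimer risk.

Longest perfect overlap: 5 complementary base pairs; significant dimer risk (threshold 3).

Last 7 bases (5'→3') — forward …TAGCATT, reverse …GCAATGC.
Reverse complement of the reverse primer's last 7 bases: GCATTGC; its first k bases are the reverse complement of the reverse primer's last k bases, so a perfect k-base overlap needs the forward primer's last k bases to equal them.
Comparing (forward last k vs required): k=1: T vs G ✗; k=2: TT vs GC ✗; k=3: ATT vs GCA ✗; k=4: CATT vs GCAT ✗; k=5: GCATT vs GCATT ✓; k=6: AGCATT vs GCATTG ✗; k=7: TAGCATT vs GCATTGC ✗.
Only k = 5 is perfect, so the longest perfect 3' overlap is 5.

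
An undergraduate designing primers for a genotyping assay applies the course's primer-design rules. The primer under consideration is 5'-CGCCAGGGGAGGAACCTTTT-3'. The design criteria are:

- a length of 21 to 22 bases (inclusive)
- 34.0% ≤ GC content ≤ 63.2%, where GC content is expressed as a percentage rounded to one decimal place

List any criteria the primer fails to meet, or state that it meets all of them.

Fails: length.

Base counts: A=4, T=4, G=7, C=5 (length 20).
length: length 20, outside 21–22 ✗
GC content: GC 12/20 = 60.0% ✓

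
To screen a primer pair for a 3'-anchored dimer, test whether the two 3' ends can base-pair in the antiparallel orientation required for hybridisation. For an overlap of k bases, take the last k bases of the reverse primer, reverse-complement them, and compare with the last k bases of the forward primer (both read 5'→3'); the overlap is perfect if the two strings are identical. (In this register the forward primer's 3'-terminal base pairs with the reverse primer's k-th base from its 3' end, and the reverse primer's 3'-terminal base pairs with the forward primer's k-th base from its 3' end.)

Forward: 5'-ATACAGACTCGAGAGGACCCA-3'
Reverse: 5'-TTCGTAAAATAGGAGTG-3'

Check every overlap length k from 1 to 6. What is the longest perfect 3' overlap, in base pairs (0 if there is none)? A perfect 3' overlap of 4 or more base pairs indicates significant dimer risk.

Longest perfect overlap: 2 complementary base pairs; below the dimer-risk threshold (threshold 4).

Last 6 bases (5'→3') — forward …GACCCA, reverse …GGAGTG.
Reverse complement of the reverse primer's last 6 bases: CACTCC; its first k bases are the reverse complement of the reverse primer's last k bases, so a perfect k-base overlap needs the forward primer's last k bases to equal them.
Comparing (forward last k vs required): k=1: A vs C ✗; k=2: CA vs CA ✓; k=3: CCA vs CAC ✗; k=4: CCCA vs CACT ✗; k=5: ACCCA vs CACTC ✗; k=6: GACCCA vs CACTCC ✗.
Only k = 2 is perfect, so the longest perfect 3' overlap is 2.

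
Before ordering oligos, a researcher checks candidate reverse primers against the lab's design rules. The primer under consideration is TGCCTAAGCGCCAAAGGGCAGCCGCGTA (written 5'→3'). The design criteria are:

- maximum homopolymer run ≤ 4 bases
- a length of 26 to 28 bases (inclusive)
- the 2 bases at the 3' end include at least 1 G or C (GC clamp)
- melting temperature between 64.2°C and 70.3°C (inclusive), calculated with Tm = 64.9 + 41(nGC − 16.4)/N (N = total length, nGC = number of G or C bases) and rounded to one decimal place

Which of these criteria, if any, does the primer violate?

Base counts: A=7, T=3, G=9, C=9 (length 28).
homopolymer run: longest run = 3 ✓
length: length 28 ✓
GC clamp: 3' end TA has 0 G/C, need ≥1 ✗
Tm: Tm = 64.9 + 41·(18 − 16.4)/28 = 67.2°C ✓

Fails: GC clamp.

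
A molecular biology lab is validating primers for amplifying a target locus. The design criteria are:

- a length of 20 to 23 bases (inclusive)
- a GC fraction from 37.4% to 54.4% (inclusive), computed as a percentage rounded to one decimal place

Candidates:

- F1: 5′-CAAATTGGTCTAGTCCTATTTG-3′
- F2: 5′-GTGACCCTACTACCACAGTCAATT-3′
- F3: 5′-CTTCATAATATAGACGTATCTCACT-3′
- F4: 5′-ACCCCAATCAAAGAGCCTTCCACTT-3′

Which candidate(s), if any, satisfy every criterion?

None of the candidates satisfy all criteria.

F1 (22 nt, A=5 T=9 G=4 C=4): length 22 ✓; GC 8/22 = 36.4%, outside 37.4–54.4% ✗ — fails.
F2 (24 nt, A=7 T=6 G=3 C=8): length 24, outside 20–23 ✗; GC 11/24 = 45.8% ✓ — fails.
F3 (25 nt, A=8 T=9 G=2 C=6): length 25, outside 20–23 ✗; GC 8/25 = 32.0%, outside 37.4–54.4% ✗ — fails.
F4 (25 nt, A=8 T=5 G=2 C=10): length 25, outside 20–23 ✗; GC 12/25 = 48.0% ✓ — fails.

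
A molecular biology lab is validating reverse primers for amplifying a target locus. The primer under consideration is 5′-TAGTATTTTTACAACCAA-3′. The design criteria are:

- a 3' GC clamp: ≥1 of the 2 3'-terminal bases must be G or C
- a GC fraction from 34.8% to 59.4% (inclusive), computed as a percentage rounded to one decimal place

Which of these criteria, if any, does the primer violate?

Fails: GC clamp, GC content.

Base counts: A=7, T=7, G=1, C=3 (length 18).
GC clamp: 3' end AA has 0 G/C, need ≥1 ✗
GC content: GC 4/18 = 22.2%, outside 34.8–59.4% ✗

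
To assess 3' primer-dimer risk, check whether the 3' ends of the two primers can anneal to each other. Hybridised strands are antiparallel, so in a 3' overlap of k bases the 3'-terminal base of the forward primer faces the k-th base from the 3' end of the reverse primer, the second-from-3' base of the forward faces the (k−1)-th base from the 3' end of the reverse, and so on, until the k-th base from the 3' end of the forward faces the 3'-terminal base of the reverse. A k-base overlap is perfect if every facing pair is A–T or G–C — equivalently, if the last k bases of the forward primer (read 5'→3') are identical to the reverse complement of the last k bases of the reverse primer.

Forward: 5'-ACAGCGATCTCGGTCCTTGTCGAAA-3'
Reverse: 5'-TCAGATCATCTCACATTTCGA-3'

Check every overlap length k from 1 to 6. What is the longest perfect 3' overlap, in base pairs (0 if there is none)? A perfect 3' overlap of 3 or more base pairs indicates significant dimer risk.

Last 6 bases (5'→3') — forward …TCGAAA, reverse …TTTCGA.
Reverse complement of the reverse primer's last 6 bases: TCGAAA; its first k bases are the reverse complement of the reverse primer's last k bases, so a perfect k-base overlap needs the forward primer's last k bases to equal them.
Comparing (forward last k vs required): k=1: A vs T ✗; k=2: AA vs TC ✗; k=3: AAA vs TCG ✗; k=4: GAAA vs TCGA ✗; k=5: CGAAA vs TCGAA ✗; k=6: TCGAAA vs TCGAAA ✓.
Only k = 6 is perfect, so the longest perfect 3' overlap is 6.

Longest perfect overlap: 6 complementary base pairs; significant dimer risk (threshold 3).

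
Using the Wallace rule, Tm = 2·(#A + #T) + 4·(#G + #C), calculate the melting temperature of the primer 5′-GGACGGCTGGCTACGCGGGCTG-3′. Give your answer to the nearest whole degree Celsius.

78°C

Base counts: A=2, T=3, G=11, C=6 (length 22).
Tm = 2·(2+3) + 4·(11+6) = 2·5 + 4·17 = 10 + 68 = 78°C.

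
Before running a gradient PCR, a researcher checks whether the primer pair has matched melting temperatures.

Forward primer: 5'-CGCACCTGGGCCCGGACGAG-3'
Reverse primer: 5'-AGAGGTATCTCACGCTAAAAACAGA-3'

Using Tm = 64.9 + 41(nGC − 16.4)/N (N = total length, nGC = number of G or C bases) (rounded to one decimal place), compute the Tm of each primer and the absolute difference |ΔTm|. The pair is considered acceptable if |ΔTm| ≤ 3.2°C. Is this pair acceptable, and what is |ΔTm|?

Forward: G+C = 16, N = 20 → Tm = 64.9 + 41·(16 − 16.4)/20 = 64.1°C.
Reverse: G+C = 10, N = 25 → Tm = 64.9 + 41·(10 − 16.4)/25 = 54.4°C.
|ΔTm| = |64.1 − 54.4| = 9.7°C, > 3.2°C.

|ΔTm| = 9.7°C; the pair is not acceptable.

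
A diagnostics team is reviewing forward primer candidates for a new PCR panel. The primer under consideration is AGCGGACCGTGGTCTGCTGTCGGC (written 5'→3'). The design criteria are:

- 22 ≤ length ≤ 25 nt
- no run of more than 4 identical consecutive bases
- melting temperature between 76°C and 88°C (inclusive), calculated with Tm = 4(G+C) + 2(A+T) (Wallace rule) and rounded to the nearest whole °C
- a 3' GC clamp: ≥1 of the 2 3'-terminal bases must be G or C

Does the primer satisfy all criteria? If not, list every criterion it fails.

Base counts: A=2, T=5, G=10, C=7 (length 24).
length: length 24 ✓
homopolymer run: longest run = 2 ✓
Tm: Tm = 2·7 + 4·17 = 82°C ✓
GC clamp: 3' end GC has 2 G/C ✓

Meets all criteria.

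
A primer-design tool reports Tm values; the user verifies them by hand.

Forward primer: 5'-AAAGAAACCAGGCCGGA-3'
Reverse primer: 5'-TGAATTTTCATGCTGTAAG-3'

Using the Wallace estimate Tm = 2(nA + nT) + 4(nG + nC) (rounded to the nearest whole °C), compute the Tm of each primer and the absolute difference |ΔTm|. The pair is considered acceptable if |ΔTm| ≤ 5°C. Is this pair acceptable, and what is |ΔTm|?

Forward: A=8 T=0 G=5 C=4 → Tm = 2·8 + 4·9 = 52°C.
Reverse: A=5 T=8 G=4 C=2 → Tm = 2·13 + 4·6 = 50°C.
|ΔTm| = |52 − 50| = 2°C, ≤ 5°C.

|ΔTm| = 2°C; the pair is acceptable.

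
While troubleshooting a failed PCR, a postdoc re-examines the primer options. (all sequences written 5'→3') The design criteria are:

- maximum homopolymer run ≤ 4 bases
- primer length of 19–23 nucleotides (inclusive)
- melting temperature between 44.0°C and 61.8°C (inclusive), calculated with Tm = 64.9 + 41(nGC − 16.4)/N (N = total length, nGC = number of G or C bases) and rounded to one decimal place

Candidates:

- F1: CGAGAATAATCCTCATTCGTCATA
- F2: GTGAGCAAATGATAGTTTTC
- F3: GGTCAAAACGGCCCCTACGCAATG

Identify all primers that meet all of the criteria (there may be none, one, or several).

F1 (24 nt, A=8 T=7 G=3 C=6): longest run = 2 ✓; length 24, outside 19–23 ✗; Tm = 64.9 + 41·(9 − 16.4)/24 = 52.3°C ✓ — fails.
F2 (20 nt, A=6 T=7 G=5 C=2): longest run = 4 ✓; length 20 ✓; Tm = 64.9 + 41·(7 − 16.4)/20 = 45.6°C ✓ — passes.
F3 (24 nt, A=7 T=3 G=6 C=8): longest run = 4 ✓; length 24, outside 19–23 ✗; Tm = 64.9 + 41·(14 − 16.4)/24 = 60.8°C ✓ — fails.

F2 only.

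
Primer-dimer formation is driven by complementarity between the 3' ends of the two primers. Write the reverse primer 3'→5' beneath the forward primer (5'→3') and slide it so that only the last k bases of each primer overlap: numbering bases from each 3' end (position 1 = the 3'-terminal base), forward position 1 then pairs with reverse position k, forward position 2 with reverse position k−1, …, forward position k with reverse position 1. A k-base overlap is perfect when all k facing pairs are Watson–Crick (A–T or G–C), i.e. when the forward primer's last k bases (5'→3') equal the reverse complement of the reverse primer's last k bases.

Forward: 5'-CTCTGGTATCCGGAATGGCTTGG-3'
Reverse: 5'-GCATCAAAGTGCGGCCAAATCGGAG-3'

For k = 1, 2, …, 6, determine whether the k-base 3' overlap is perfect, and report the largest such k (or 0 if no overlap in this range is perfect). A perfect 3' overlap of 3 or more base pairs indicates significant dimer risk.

Longest perfect overlap: 0 complementary base pairs; below the dimer-risk threshold (threshold 3).

Last 6 bases (5'→3') — forward …GCTTGG, reverse …TCGGAG.
Reverse complement of the reverse primer's last 6 bases: CTCCGA; its first k bases are the reverse complement of the reverse primer's last k bases, so a perfect k-base overlap needs the forward primer's last k bases to equal them.
Comparing (forward last k vs required): k=1: G vs C ✗; k=2: GG vs CT ✗; k=3: TGG vs CTC ✗; k=4: TTGG vs CTCC ✗; k=5: CTTGG vs CTCCG ✗; k=6: GCTTGG vs CTCCGA ✗.
No overlap length from 1 to 6 is perfect, so the longest perfect 3' overlap is 0.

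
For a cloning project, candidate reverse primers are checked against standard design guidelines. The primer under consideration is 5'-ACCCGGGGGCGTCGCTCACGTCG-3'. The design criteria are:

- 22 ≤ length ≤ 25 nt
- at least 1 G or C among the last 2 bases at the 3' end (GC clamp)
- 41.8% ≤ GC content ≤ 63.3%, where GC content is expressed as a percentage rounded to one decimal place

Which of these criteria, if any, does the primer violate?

Fails: GC content.

Base counts: A=2, T=3, G=9, C=9 (length 23).
length: length 23 ✓
GC clamp: 3' end CG has 2 G/C ✓
GC content: GC 18/23 = 78.3%, outside 41.8–63.3% ✗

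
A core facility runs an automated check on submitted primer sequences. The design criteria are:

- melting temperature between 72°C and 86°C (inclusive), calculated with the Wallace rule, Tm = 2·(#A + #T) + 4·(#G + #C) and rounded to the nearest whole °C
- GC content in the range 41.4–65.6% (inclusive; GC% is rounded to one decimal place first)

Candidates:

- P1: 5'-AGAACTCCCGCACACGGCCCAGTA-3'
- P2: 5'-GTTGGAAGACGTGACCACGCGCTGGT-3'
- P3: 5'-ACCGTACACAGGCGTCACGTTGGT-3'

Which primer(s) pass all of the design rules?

P1, P2 and P3.

P1 (24 nt, A=7 T=2 G=5 C=10): Tm = 2·9 + 4·15 = 78°C ✓; GC 15/24 = 62.5% ✓ — passes.
P2 (26 nt, A=5 T=5 G=10 C=6): Tm = 2·10 + 4·16 = 84°C ✓; GC 16/26 = 61.5% ✓ — passes.
P3 (24 nt, A=5 T=5 G=7 C=7): Tm = 2·10 + 4·14 = 76°C ✓; GC 14/24 = 58.3% ✓ — passes.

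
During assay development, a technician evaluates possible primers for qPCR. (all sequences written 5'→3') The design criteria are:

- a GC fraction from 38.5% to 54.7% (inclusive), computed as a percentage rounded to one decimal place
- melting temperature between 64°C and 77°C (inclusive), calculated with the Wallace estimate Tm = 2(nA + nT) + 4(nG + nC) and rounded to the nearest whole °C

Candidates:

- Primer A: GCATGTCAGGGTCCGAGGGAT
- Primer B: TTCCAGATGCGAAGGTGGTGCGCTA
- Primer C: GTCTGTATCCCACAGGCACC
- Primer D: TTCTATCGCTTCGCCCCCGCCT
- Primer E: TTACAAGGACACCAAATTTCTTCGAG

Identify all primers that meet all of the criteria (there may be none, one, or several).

Primer A (21 nt, A=4 T=4 G=9 C=4): GC 13/21 = 61.9%, outside 38.5–54.7% ✗; Tm = 2·8 + 4·13 = 68°C ✓ — fails.
Primer B (25 nt, A=5 T=6 G=9 C=5): GC 14/25 = 56.0%, outside 38.5–54.7% ✗; Tm = 2·11 + 4·14 = 78°C, outside 64–77°C ✗ — fails.
Primer C (20 nt, A=4 T=4 G=4 C=8): GC 12/20 = 60.0%, outside 38.5–54.7% ✗; Tm = 2·8 + 4·12 = 64°C ✓ — fails.
Primer D (22 nt, A=1 T=7 G=3 C=11): GC 14/22 = 63.6%, outside 38.5–54.7% ✗; Tm = 2·8 + 4·14 = 72°C ✓ — fails.
Primer E (26 nt, A=9 T=7 G=4 C=6): GC 10/26 = 38.5% ✓; Tm = 2·16 + 4·10 = 72°C ✓ — passes.

Primer E only.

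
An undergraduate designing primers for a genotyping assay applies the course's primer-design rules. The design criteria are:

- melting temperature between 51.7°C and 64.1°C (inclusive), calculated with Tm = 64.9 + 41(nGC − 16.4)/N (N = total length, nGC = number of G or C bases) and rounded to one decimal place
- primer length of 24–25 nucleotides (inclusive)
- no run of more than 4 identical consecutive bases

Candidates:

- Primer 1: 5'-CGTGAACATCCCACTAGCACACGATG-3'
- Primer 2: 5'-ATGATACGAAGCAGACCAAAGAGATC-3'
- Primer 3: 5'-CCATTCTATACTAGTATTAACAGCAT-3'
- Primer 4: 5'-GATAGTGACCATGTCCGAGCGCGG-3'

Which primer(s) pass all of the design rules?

Primer 4 only.

Primer 1 (26 nt, A=8 T=4 G=5 C=9): Tm = 64.9 + 41·(14 − 16.4)/26 = 61.1°C ✓; length 26, outside 24–25 ✗; longest run = 3 ✓ — fails.
Primer 2 (26 nt, A=12 T=3 G=6 C=5): Tm = 64.9 + 41·(11 − 16.4)/26 = 56.4°C ✓; length 26, outside 24–25 ✗; longest run = 3 ✓ — fails.
Primer 3 (26 nt, A=9 T=9 G=2 C=6): Tm = 64.9 + 41·(8 − 16.4)/26 = 51.7°C ✓; length 26, outside 24–25 ✗; longest run = 2 ✓ — fails.
Primer 4 (24 nt, A=5 T=4 G=9 C=6): Tm = 64.9 + 41·(15 − 16.4)/24 = 62.5°C ✓; length 24 ✓; longest run = 2 ✓ — passes.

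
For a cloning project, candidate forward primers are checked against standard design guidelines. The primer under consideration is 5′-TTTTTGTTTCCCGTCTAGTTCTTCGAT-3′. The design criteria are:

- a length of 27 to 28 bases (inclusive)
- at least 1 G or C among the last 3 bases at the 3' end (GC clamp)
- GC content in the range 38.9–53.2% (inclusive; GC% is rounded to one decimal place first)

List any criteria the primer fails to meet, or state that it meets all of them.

Base counts: A=2, T=15, G=4, C=6 (length 27).
length: length 27 ✓
GC clamp: 3' end GAT has 1 G/C ✓
GC content: GC 10/27 = 37.0%, outside 38.9–53.2% ✗

Fails: GC content.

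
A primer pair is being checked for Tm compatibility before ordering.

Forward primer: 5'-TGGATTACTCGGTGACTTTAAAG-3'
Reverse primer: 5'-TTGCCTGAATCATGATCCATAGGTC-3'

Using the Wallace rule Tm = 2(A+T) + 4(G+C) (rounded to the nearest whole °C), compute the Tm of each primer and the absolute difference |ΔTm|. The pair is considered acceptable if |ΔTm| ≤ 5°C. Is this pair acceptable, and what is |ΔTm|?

Forward: A=6 T=8 G=6 C=3 → Tm = 2·14 + 4·9 = 64°C.
Reverse: A=6 T=8 G=5 C=6 → Tm = 2·14 + 4·11 = 72°C.
|ΔTm| = |64 − 72| = 8°C, > 5°C.

|ΔTm| = 8°C; the pair is not acceptable.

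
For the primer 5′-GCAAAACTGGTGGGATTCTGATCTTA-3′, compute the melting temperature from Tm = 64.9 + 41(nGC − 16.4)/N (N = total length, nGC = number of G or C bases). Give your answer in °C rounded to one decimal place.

Base counts: A=7, T=8, G=7, C=4; G+C = 11, N = 26.
Tm = 64.9 + 41·(11 − 16.4)/26 = 64.9 + -221.40/26 = 56.4°C.

56.4°C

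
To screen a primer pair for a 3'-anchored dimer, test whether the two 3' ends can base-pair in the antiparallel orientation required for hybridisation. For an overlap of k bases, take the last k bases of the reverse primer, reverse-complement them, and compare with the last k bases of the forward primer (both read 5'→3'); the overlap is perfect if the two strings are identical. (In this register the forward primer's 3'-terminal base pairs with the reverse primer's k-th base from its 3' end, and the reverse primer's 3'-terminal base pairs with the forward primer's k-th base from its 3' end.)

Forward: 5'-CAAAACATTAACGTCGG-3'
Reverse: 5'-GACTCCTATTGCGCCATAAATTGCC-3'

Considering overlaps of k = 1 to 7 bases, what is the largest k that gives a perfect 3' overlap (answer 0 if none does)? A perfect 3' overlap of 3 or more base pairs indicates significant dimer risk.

Last 7 bases (5'→3') — forward …ACGTCGG, reverse …AATTGCC.
Reverse complement of the reverse primer's last 7 bases: GGCAATT; its first k bases are the reverse complement of the reverse primer's last k bases, so a perfect k-base overlap needs the forward primer's last k bases to equal them.
Comparing (forward last k vs required): k=1: G vs G ✓; k=2: GG vs GG ✓; k=3: CGG vs GGC ✗; k=4: TCGG vs GGCA ✗; k=5: GTCGG vs GGCAA ✗; k=6: CGTCGG vs GGCAAT ✗; k=7: ACGTCGG vs GGCAATT ✗.
Perfect overlaps at k = 1, 2; the largest is 2.

Longest perfect overlap: 2 complementary base pairs; below the dimer-risk threshold (threshold 3).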